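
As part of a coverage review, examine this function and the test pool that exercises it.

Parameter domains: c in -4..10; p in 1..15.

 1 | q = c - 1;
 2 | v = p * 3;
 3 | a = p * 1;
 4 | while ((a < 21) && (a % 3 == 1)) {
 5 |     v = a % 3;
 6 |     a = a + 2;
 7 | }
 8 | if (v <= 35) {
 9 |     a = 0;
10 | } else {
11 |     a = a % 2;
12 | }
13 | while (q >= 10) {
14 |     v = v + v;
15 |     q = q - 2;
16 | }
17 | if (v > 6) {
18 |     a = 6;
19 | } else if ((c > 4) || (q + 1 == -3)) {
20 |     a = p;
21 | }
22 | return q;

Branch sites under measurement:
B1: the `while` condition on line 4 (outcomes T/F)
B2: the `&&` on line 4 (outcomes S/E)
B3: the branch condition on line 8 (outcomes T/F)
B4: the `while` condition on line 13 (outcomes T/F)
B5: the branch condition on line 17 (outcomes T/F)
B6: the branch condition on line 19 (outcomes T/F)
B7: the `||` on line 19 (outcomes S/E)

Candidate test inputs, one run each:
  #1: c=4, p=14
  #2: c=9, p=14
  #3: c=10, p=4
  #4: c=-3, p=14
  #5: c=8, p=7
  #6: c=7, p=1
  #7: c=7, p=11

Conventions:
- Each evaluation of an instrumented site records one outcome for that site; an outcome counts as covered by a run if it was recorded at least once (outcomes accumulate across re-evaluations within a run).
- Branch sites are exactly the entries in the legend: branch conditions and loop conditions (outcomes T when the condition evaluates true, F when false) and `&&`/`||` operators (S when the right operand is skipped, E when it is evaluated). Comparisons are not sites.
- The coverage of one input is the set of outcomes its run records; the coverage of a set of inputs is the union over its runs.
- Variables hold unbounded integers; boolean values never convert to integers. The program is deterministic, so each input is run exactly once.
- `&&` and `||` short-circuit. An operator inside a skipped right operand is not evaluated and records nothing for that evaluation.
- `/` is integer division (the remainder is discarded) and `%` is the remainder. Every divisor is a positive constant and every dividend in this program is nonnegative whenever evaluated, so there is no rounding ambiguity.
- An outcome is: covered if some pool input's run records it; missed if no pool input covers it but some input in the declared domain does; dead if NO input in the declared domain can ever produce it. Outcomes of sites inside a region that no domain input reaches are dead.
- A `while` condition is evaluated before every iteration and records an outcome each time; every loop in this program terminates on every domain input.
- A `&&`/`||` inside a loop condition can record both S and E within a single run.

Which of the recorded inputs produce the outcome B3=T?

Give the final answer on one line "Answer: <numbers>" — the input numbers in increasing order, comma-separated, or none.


input #1 (c=4, p=14): never hits B3=T
input #2 (c=9, p=14): never hits B3=T
input #3 (c=10, p=4): hits B3=T
input #4 (c=-3, p=14): never hits B3=T
input #5 (c=8, p=7): hits B3=T
input #6 (c=7, p=1): hits B3=T
input #7 (c=7, p=11): hits B3=T
Answer: 3, 5, 6, 7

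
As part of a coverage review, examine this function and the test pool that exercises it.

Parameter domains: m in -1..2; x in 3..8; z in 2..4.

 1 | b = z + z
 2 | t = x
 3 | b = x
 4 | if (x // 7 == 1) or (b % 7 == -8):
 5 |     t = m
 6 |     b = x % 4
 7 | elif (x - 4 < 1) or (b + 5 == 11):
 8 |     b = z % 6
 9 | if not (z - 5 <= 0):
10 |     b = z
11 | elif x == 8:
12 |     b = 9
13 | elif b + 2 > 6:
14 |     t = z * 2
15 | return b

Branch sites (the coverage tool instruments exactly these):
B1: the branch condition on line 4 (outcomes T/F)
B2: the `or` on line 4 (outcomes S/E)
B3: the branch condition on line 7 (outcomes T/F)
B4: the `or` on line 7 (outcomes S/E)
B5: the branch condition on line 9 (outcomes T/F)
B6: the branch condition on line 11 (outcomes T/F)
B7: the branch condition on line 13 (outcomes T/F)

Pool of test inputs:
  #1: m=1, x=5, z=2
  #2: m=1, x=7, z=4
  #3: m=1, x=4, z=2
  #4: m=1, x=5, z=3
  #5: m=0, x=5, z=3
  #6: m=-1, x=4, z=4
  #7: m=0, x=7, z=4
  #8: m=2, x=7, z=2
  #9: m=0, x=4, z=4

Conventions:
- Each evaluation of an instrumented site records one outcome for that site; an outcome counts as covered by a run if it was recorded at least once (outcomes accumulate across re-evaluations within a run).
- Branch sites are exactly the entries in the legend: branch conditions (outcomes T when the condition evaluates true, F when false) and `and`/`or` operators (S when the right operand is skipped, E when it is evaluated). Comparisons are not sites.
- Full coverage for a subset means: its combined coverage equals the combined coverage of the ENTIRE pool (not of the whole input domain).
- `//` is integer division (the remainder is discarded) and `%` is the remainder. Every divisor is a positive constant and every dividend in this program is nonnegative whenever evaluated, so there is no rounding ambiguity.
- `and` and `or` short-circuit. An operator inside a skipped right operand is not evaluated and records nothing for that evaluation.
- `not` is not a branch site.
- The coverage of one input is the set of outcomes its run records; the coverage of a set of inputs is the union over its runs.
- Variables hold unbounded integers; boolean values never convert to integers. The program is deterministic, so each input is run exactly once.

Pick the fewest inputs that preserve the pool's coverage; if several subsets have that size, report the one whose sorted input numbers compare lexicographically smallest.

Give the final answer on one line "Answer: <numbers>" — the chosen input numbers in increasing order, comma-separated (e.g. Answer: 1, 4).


test 1 (m=1, x=5, z=2) hits B1=F, B2=E, B3=F, B4=E, B5=F, B6=F, B7=T
test 2 (m=1, x=7, z=4) hits B1=T, B2=S, B5=F, B6=F, B7=F
test 3 (m=1, x=4, z=2) hits B1=F, B2=E, B3=T, B4=S, B5=F, B6=F, B7=F
test 4 (m=1, x=5, z=3) hits B1=F, B2=E, B3=F, B4=E, B5=F, B6=F, B7=T
test 5 (m=0, x=5, z=3) hits B1=F, B2=E, B3=F, B4=E, B5=F, B6=F, B7=T
test 6 (m=-1, x=4, z=4) hits B1=F, B2=E, B3=T, B4=S, B5=F, B6=F, B7=F
test 7 (m=0, x=7, z=4) hits B1=T, B2=S, B5=F, B6=F, B7=F
test 8 (m=2, x=7, z=2) hits B1=T, B2=S, B5=F, B6=F, B7=F
test 9 (m=0, x=4, z=4) hits B1=F, B2=E, B3=T, B4=S, B5=F, B6=F, B7=F
pool-wide coverage (12 outcomes): B1=T, B1=F, B2=S, B2=E, B3=T, B3=F, B4=S, B4=E, B5=F, B6=F, B7=T, B7=F
checked all size-1 subsets: none covers 12 outcomes (max 7/12)
checked all size-2 subsets: none covers 12 outcomes (max 10/12)
size 3: inputs {1, 2, 3} cover all 12 outcomes, and no lexicographically smaller subset of this size does
Answer: 1, 2, 3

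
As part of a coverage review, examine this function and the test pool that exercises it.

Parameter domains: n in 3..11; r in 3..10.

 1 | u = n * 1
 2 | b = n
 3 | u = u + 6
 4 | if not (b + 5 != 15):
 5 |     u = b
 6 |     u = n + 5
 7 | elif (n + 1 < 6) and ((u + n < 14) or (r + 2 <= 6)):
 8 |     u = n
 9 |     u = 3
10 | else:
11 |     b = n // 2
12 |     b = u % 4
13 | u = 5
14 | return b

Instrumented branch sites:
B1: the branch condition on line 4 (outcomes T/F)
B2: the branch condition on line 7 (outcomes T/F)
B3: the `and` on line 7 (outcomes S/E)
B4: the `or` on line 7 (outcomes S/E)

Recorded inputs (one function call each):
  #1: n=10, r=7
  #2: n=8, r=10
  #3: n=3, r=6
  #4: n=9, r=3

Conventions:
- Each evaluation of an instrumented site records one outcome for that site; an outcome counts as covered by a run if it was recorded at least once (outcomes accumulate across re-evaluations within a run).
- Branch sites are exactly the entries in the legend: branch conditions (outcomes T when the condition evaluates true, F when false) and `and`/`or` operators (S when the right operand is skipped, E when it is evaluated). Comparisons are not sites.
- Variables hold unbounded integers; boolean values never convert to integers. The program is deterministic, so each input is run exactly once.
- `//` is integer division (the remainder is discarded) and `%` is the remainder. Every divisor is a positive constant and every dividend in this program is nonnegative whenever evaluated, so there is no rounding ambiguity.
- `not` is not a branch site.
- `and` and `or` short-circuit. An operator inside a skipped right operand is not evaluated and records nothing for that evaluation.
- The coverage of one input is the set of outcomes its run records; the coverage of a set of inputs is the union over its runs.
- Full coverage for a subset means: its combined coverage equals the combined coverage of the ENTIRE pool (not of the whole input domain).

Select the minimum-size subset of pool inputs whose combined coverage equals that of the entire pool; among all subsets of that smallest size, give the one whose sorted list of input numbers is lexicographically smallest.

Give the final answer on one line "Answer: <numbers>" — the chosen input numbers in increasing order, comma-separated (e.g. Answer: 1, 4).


input #1 (n=10, r=7): events B1->T; covers B1=T
input #2 (n=8, r=10): events B1->F, B3->S, B2->F; covers B1=F, B2=F, B3=S
input #3 (n=3, r=6): events B1->F, B3->E, B4->S, B2->T; covers B1=F, B2=T, B3=E, B4=S
input #4 (n=9, r=3): events B1->F, B3->S, B2->F; covers B1=F, B2=F, B3=S
pool-wide coverage (7 outcomes): B1=T, B1=F, B2=T, B2=F, B3=S, B3=E, B4=S
checked all size-1 subsets: none covers 7 outcomes (max 4/7)
checked all size-2 subsets: none covers 7 outcomes (max 6/7)
inputs {1, 2, 3} (size 3) cover everything; no size-3 subset with a lexicographically smaller index list covers all 7
Answer: 1, 2, 3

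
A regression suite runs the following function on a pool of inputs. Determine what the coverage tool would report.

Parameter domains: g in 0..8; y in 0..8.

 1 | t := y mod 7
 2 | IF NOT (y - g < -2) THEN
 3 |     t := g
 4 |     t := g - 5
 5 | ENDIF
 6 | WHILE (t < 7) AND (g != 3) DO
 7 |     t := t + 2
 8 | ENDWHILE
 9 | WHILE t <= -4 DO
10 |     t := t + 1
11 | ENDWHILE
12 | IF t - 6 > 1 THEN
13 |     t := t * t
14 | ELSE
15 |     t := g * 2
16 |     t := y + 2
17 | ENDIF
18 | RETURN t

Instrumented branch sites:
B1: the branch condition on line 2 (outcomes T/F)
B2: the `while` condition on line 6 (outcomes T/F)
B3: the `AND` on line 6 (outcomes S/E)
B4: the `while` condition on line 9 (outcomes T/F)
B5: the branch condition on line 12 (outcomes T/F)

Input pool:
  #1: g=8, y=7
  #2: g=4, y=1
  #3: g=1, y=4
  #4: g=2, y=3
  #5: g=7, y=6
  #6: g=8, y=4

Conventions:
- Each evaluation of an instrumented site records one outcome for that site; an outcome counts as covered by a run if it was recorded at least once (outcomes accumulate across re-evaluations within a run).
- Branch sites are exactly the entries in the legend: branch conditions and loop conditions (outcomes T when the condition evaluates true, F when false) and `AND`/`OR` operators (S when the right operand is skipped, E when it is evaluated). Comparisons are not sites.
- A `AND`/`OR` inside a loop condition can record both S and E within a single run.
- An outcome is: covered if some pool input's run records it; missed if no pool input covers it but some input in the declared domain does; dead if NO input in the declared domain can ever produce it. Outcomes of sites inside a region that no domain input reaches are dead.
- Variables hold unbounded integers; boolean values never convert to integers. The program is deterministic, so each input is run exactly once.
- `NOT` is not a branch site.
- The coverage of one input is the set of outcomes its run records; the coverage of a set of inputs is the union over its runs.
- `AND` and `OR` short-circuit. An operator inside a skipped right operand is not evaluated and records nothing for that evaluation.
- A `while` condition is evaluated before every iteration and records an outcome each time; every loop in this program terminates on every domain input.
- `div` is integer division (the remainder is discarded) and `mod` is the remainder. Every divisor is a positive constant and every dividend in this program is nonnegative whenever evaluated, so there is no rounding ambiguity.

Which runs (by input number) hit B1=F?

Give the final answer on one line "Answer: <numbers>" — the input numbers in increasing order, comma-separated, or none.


input #1 (g=8, y=7): misses B1=F
input #2 (g=4, y=1): covers B1=F
input #3 (g=1, y=4): misses B1=F
input #4 (g=2, y=3): misses B1=F
input #5 (g=7, y=6): misses B1=F
input #6 (g=8, y=4): covers B1=F
Answer: 2, 6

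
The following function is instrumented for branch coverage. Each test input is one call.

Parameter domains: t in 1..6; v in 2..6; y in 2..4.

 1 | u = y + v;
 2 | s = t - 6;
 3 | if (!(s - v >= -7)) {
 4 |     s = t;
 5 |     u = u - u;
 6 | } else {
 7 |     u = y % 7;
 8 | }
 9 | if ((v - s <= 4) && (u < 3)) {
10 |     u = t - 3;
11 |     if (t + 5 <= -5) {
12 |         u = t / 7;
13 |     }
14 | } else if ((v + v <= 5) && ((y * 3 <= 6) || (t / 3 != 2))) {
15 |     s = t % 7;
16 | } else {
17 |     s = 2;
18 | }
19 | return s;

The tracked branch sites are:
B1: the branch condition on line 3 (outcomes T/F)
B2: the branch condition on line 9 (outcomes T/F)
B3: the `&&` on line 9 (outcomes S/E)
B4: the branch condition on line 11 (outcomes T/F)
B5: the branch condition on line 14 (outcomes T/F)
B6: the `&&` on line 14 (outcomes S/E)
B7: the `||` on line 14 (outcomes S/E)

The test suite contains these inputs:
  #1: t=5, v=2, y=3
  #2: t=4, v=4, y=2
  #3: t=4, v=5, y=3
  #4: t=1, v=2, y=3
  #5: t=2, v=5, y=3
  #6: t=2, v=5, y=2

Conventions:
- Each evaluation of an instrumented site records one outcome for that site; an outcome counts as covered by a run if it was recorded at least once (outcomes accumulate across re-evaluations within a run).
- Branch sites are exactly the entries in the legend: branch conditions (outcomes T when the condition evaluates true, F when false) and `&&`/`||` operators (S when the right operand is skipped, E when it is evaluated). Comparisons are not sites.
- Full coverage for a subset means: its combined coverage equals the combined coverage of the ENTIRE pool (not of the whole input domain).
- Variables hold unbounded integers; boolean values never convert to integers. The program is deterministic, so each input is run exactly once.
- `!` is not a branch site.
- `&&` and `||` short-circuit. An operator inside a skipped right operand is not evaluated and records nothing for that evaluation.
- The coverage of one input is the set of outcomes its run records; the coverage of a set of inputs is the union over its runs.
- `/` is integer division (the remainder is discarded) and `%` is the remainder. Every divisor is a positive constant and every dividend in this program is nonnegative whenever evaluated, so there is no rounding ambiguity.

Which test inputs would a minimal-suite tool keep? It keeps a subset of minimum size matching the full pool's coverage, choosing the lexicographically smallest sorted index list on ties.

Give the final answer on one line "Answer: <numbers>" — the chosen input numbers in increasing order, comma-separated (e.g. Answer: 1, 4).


run #1 (t=5, v=2, y=3) runs B1->F, B3->E, B2->F, B6->E, B7->E, B5->T; records B1=F, B2=F, B3=E, B5=T, B6=E, B7=E
run #2 (t=4, v=4, y=2) runs B1->F, B3->S, B2->F, B6->S, B5->F; records B1=F, B2=F, B3=S, B5=F, B6=S
run #3 (t=4, v=5, y=3) runs B1->F, B3->S, B2->F, B6->S, B5->F; records B1=F, B2=F, B3=S, B5=F, B6=S
run #4 (t=1, v=2, y=3) runs B1->F, B3->S, B2->F, B6->E, B7->E, B5->T; records B1=F, B2=F, B3=S, B5=T, B6=E, B7=E
run #5 (t=2, v=5, y=3) runs B1->T, B3->E, B2->T, B4->F; records B1=T, B2=T, B3=E, B4=F
run #6 (t=2, v=5, y=2) runs B1->T, B3->E, B2->T, B4->F; records B1=T, B2=T, B3=E, B4=F
the full pool covers 12 outcomes: B1=T, B1=F, B2=T, B2=F, B3=S, B3=E, B4=F, B5=T, B5=F, B6=S, B6=E, B7=E
no size-1 subset reaches all 12 outcomes (best union: 6/12)
no size-2 subset reaches all 12 outcomes (best union: 10/12)
size 3: inputs {1, 2, 5} cover all 12 outcomes, and no lexicographically smaller subset of this size does
Answer: 1, 2, 5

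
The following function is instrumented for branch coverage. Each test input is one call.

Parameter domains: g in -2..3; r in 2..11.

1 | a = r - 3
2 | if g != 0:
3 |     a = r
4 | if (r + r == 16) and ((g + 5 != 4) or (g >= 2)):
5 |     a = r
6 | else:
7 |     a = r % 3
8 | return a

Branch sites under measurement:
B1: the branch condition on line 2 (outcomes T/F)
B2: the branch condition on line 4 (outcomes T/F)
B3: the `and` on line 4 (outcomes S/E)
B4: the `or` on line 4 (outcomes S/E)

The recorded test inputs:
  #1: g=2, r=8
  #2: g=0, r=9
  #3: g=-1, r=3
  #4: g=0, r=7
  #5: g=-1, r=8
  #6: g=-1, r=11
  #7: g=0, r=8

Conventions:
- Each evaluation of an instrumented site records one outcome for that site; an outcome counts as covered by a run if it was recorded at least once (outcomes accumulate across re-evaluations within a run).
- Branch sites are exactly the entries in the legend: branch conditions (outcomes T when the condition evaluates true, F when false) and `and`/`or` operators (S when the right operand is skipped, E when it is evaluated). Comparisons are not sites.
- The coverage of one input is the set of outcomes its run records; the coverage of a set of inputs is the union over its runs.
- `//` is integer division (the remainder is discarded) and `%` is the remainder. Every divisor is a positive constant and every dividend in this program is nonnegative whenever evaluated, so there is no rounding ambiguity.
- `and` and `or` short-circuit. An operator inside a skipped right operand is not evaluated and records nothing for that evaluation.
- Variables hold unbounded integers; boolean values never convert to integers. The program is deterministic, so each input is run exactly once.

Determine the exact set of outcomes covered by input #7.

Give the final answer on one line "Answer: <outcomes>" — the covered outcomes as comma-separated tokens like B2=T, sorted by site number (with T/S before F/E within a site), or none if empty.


Event log for input #7 (g=0, r=8):
  B1->F, B3->E, B4->S, B2->T
collecting distinct outcomes: B1=F, B2=T, B3=E, B4=S
Answer: B1=F, B2=T, B3=E, B4=S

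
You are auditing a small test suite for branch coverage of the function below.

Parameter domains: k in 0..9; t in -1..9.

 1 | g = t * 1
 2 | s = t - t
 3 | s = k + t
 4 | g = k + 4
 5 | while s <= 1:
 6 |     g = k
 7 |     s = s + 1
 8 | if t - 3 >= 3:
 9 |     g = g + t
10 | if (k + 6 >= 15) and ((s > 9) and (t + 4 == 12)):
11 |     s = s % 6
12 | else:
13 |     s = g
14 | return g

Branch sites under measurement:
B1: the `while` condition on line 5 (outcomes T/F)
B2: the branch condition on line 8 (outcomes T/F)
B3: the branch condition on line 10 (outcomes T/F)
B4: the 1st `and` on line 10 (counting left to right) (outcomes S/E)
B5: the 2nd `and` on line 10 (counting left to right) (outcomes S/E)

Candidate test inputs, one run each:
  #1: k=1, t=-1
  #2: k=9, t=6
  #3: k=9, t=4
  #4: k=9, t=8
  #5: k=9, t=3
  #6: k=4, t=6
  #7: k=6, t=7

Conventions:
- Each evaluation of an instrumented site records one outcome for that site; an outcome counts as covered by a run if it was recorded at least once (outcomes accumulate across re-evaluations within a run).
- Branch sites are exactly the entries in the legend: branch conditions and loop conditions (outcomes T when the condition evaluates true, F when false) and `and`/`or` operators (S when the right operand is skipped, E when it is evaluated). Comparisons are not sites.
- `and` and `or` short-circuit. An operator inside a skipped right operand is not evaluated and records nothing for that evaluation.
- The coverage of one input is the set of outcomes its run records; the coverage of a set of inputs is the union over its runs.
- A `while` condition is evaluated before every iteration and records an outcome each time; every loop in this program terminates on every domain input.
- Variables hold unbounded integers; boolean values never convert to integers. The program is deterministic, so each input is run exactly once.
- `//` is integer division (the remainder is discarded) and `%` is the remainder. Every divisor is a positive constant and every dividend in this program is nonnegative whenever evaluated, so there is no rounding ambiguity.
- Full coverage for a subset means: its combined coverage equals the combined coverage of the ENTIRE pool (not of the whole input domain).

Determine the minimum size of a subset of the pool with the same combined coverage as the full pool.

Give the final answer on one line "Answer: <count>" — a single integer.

#1 (k=1, t=-1) -> covered: B1=T, B1=F, B2=F, B3=F, B4=S
#2 (k=9, t=6) -> covered: B1=F, B2=T, B3=F, B4=E, B5=E
#3 (k=9, t=4) -> covered: B1=F, B2=F, B3=F, B4=E, B5=E
#4 (k=9, t=8) -> covered: B1=F, B2=T, B3=T, B4=E, B5=E
#5 (k=9, t=3) -> covered: B1=F, B2=F, B3=F, B4=E, B5=E
#6 (k=4, t=6) -> covered: B1=F, B2=T, B3=F, B4=S
#7 (k=6, t=7) -> covered: B1=F, B2=T, B3=F, B4=S
pool-wide coverage (9 outcomes): B1=T, B1=F, B2=T, B2=F, B3=T, B3=F, B4=S, B4=E, B5=E
checked all size-1 subsets: none covers 9 outcomes (max 5/9)
the canonical winner is {1, 4}: size 2, full 9-outcome coverage, earliest index list among size-2 covers

Answer: 2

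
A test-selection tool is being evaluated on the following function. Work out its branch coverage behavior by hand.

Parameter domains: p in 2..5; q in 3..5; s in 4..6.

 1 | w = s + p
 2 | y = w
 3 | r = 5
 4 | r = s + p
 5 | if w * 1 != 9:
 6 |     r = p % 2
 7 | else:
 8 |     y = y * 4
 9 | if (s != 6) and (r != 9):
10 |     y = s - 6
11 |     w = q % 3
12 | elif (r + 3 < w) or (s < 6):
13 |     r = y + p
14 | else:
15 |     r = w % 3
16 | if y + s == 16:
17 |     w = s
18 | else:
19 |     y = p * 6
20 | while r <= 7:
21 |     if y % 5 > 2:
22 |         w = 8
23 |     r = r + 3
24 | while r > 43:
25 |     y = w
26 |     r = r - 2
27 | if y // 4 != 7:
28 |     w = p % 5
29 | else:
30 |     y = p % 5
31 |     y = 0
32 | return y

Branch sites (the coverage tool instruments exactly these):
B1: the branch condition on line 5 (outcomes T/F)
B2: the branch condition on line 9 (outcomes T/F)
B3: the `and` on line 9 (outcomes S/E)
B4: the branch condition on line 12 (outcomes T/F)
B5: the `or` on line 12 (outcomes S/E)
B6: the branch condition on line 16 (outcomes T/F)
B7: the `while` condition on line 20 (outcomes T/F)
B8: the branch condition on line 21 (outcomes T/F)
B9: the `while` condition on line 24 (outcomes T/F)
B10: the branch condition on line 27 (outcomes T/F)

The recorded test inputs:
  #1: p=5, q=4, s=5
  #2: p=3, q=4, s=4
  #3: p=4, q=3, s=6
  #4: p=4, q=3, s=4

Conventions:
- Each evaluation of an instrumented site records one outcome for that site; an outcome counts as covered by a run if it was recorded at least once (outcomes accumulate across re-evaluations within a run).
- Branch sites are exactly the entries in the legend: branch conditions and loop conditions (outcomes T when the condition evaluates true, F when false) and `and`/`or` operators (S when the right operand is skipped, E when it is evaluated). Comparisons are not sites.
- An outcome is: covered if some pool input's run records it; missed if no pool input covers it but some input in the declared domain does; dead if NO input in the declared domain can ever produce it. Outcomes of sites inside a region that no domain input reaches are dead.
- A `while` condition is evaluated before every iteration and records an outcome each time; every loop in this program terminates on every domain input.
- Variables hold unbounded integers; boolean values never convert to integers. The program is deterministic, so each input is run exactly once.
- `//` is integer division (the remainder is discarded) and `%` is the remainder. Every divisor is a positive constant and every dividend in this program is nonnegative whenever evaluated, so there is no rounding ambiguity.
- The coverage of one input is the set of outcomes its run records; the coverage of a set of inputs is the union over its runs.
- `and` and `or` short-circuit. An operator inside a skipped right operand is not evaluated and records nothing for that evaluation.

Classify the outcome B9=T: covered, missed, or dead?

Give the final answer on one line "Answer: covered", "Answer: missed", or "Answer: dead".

no pool input records B9=T
checking all 36 inputs in the declared domain: B9=T is never recorded -> dead

Answer: dead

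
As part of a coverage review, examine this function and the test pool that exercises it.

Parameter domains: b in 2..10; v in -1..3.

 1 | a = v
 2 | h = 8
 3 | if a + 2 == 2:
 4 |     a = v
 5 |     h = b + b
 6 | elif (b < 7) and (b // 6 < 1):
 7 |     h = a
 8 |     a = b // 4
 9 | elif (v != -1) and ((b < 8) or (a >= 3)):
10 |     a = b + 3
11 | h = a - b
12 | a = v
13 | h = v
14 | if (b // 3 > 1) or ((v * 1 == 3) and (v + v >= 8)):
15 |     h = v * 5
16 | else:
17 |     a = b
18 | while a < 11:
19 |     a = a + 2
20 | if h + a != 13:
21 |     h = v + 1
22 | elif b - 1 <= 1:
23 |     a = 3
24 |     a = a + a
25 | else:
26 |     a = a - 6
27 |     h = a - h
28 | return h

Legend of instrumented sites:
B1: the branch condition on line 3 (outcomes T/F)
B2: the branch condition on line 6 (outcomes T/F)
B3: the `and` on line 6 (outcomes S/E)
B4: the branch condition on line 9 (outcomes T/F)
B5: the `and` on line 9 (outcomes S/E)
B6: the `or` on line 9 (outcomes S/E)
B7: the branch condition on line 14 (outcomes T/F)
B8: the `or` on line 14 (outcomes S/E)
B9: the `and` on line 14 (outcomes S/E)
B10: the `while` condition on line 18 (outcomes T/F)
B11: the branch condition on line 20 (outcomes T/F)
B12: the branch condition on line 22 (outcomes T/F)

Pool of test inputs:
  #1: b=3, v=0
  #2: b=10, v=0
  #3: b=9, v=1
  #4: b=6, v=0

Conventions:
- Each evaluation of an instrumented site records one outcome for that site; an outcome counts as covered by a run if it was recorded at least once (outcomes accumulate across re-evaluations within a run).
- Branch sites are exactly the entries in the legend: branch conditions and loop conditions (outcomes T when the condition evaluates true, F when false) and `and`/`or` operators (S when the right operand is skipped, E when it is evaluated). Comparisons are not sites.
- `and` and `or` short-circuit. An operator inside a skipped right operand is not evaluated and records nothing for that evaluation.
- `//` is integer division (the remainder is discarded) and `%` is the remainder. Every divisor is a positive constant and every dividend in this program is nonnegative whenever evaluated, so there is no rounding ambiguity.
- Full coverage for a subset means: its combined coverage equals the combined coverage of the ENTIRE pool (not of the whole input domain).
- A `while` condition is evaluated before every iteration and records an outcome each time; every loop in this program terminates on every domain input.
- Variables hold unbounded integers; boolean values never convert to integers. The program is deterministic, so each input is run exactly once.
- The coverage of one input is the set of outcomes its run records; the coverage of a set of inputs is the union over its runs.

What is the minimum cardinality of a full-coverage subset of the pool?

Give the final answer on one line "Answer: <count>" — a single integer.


test 1 (b=3, v=0) fires B1->T, B8->E, B9->S, B7->F, B10->T, B10->T, B10->T, B10->T, B10->F, B11->T; hits B1=T, B7=F, B8=E, B9=S, B10=T, B10=F, B11=T
test 2 (b=10, v=0) fires B1->T, B8->S, B7->T, B10->T, B10->T, B10->T, B10->T, B10->T, B10->T, B10->F, B11->T; hits B1=T, B7=T, B8=S, B10=T, B10=F, B11=T
test 3 (b=9, v=1) fires B1->F, B3->S, B2->F, B5->E, B6->E, B4->F, B8->S, B7->T, B10->T, B10->T, B10->T, B10->T, B10->T, B10->F, ...; hits B1=F, B2=F, B3=S, B4=F, B5=E, B6=E, B7=T, B8=S, B10=T, B10=F, B11=T
test 4 (b=6, v=0) fires B1->T, B8->S, B7->T, B10->T, B10->T, B10->T, B10->T, B10->T, B10->T, B10->F, B11->T; hits B1=T, B7=T, B8=S, B10=T, B10=F, B11=T
the full pool covers 15 outcomes: B1=T, B1=F, B2=F, B3=S, B4=F, B5=E, B6=E, B7=T, B7=F, B8=S, B8=E, B9=S, B10=T, B10=F, B11=T
every size-1 subset falls short of the 15 outcomes (best: 11/15)
the canonical winner is {1, 3}: size 2, full 15-outcome coverage, earliest index list among size-2 covers
Answer: 2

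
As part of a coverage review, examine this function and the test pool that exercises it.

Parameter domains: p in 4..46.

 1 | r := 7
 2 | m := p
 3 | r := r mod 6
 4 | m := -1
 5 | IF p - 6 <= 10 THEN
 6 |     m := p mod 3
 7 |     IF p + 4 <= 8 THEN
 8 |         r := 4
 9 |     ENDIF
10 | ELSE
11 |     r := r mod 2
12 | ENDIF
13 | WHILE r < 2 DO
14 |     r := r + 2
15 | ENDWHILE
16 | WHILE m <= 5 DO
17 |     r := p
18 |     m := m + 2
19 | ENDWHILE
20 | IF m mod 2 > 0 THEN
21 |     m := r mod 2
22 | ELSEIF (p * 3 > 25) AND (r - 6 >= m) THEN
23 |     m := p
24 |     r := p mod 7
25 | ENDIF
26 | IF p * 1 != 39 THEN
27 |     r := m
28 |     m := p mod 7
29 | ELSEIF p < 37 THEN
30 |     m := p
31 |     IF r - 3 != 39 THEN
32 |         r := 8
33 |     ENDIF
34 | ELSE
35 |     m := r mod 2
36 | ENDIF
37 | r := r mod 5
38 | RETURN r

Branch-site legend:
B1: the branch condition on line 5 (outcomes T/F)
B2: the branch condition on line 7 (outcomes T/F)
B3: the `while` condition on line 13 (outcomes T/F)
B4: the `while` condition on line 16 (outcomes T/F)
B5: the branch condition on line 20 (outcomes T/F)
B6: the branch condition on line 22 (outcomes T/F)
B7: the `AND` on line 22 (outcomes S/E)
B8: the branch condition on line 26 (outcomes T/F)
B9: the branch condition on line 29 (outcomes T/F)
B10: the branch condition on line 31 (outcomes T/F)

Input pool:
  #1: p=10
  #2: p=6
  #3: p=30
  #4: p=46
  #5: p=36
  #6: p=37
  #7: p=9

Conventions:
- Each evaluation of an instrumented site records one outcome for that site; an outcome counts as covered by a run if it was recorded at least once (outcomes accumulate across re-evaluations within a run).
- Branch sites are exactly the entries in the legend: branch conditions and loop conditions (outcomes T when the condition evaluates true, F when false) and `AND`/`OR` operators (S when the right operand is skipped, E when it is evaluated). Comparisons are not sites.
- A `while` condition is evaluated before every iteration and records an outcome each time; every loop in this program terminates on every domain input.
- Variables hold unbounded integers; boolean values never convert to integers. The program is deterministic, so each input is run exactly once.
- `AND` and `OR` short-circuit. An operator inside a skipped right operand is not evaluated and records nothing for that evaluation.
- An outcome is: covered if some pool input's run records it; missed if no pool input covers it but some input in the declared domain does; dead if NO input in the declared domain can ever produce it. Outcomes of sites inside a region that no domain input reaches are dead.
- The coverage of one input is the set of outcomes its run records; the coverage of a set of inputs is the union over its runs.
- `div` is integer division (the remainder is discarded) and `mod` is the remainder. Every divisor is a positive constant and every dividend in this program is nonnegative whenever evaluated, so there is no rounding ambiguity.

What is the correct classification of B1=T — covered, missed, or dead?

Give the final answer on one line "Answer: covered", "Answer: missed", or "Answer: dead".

B1=T is recorded by pool input(s) 1, 2, 7 -> covered

Answer: covered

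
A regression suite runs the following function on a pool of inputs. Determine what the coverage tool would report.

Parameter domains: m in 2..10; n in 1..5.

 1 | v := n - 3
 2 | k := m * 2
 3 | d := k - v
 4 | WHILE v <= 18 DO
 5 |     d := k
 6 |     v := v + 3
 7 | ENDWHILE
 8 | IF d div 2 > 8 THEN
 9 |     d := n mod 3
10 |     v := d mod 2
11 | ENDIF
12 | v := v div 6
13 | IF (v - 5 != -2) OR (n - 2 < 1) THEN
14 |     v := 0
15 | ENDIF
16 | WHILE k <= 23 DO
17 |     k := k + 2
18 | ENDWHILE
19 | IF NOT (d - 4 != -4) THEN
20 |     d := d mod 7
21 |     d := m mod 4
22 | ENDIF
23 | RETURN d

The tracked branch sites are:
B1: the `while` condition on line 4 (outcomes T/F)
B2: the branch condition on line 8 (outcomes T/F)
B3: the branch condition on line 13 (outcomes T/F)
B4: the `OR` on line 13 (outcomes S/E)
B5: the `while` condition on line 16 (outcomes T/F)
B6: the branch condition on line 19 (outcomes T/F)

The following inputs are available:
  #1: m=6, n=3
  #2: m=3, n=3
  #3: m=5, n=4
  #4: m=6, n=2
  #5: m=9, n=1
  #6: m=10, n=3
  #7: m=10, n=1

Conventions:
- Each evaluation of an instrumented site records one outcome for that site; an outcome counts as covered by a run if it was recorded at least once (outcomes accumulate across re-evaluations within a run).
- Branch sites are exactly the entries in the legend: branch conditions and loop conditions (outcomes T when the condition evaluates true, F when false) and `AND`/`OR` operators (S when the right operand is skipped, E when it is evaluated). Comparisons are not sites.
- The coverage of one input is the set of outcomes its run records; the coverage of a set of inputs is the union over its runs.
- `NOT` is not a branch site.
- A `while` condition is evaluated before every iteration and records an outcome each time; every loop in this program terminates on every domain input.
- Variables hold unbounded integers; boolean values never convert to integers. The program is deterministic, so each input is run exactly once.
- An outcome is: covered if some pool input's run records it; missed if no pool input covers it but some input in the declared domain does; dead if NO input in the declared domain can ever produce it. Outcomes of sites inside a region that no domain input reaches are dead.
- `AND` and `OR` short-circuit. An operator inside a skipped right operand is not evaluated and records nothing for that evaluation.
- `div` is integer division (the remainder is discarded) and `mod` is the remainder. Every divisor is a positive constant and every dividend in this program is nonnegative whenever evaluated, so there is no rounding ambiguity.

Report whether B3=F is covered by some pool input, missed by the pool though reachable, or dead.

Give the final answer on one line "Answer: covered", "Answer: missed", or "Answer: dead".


B3=F is recorded by pool input(s) 1, 2, 3 -> covered
Answer: covered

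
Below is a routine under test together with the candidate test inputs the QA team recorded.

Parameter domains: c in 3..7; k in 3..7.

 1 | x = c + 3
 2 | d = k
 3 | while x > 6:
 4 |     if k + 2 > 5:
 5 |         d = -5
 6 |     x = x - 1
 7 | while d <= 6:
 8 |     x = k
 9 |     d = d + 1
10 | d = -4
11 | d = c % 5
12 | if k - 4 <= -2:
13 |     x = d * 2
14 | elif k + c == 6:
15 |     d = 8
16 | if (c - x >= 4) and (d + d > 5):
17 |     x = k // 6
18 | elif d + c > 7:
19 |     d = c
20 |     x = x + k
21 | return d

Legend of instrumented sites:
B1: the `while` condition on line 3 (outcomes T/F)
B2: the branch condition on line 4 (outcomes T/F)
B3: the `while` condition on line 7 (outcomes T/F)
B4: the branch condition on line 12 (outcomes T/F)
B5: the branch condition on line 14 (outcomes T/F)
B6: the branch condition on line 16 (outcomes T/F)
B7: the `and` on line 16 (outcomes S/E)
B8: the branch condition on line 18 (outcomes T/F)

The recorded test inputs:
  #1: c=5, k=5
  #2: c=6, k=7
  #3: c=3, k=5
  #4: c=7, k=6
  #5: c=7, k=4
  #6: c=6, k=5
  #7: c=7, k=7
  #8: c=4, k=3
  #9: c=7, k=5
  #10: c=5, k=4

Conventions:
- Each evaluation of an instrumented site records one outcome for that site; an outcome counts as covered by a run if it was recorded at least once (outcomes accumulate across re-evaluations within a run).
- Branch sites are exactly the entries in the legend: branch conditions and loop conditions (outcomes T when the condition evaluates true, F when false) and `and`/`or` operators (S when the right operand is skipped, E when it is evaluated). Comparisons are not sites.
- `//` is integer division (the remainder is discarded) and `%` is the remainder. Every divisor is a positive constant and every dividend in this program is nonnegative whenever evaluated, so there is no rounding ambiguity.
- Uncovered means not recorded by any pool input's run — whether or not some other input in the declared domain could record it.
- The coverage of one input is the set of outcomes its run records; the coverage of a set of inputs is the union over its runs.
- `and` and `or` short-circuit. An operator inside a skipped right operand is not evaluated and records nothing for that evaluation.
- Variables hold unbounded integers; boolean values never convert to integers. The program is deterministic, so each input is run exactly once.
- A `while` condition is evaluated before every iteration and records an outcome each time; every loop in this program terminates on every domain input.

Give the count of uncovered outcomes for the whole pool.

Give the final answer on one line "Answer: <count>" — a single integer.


#1 (c=5, k=5) -> B1->T, B2->T, B1->T, B2->T, B1->F, B3->T, B3->T, B3->T, B3->T, B3->T, B3->T, B3->T, B3->T, B3->T, ...; covered: B1=T, B1=F, B2=T, B3=T, B3=F, B4=F, B5=F, B6=F, B7=S, B8=F
#2 (c=6, k=7) -> B1->T, B2->T, B1->T, B2->T, B1->T, B2->T, B1->F, B3->T, B3->T, B3->T, B3->T, B3->T, B3->T, B3->T, ...; covered: B1=T, B1=F, B2=T, B3=T, B3=F, B4=F, B5=F, B6=F, B7=S, B8=F
#3 (c=3, k=5) -> B1->F, B3->T, B3->T, B3->F, B4->F, B5->F, B7->S, B6->F, B8->F; covered: B1=F, B3=T, B3=F, B4=F, B5=F, B6=F, B7=S, B8=F
#4 (c=7, k=6) -> B1->T, B2->T, B1->T, B2->T, B1->T, B2->T, B1->T, B2->T, B1->F, B3->T, B3->T, B3->T, B3->T, B3->T, ...; covered: B1=T, B1=F, B2=T, B3=T, B3=F, B4=F, B5=F, B6=F, B7=S, B8=T
#5 (c=7, k=4) -> B1->T, B2->T, B1->T, B2->T, B1->T, B2->T, B1->T, B2->T, B1->F, B3->T, B3->T, B3->T, B3->T, B3->T, ...; covered: B1=T, B1=F, B2=T, B3=T, B3=F, B4=F, B5=F, B6=F, B7=S, B8=T
#6 (c=6, k=5) -> B1->T, B2->T, B1->T, B2->T, B1->T, B2->T, B1->F, B3->T, B3->T, B3->T, B3->T, B3->T, B3->T, B3->T, ...; covered: B1=T, B1=F, B2=T, B3=T, B3=F, B4=F, B5=F, B6=F, B7=S, B8=F
#7 (c=7, k=7) -> B1->T, B2->T, B1->T, B2->T, B1->T, B2->T, B1->T, B2->T, B1->F, B3->T, B3->T, B3->T, B3->T, B3->T, ...; covered: B1=T, B1=F, B2=T, B3=T, B3=F, B4=F, B5=F, B6=F, B7=S, B8=T
#8 (c=4, k=3) -> B1->T, B2->F, B1->F, B3->T, B3->T, B3->T, B3->T, B3->F, B4->F, B5->F, B7->S, B6->F, B8->T; covered: B1=T, B1=F, B2=F, B3=T, B3=F, B4=F, B5=F, B6=F, B7=S, B8=T
#9 (c=7, k=5) -> B1->T, B2->T, B1->T, B2->T, B1->T, B2->T, B1->T, B2->T, B1->F, B3->T, B3->T, B3->T, B3->T, B3->T, ...; covered: B1=T, B1=F, B2=T, B3=T, B3=F, B4=F, B5=F, B6=F, B7=S, B8=T
#10 (c=5, k=4) -> B1->T, B2->T, B1->T, B2->T, B1->F, B3->T, B3->T, B3->T, B3->T, B3->T, B3->T, B3->T, B3->T, B3->T, ...; covered: B1=T, B1=F, B2=T, B3=T, B3=F, B4=F, B5=F, B6=F, B7=S, B8=F
union over the pool: B1=T, B1=F, B2=T, B2=F, B3=T, B3=F, B4=F, B5=F, B6=F, B7=S, B8=T, B8=F
uncovered (4 of 16): B4=T, B5=T, B6=T, B7=E
Answer: 4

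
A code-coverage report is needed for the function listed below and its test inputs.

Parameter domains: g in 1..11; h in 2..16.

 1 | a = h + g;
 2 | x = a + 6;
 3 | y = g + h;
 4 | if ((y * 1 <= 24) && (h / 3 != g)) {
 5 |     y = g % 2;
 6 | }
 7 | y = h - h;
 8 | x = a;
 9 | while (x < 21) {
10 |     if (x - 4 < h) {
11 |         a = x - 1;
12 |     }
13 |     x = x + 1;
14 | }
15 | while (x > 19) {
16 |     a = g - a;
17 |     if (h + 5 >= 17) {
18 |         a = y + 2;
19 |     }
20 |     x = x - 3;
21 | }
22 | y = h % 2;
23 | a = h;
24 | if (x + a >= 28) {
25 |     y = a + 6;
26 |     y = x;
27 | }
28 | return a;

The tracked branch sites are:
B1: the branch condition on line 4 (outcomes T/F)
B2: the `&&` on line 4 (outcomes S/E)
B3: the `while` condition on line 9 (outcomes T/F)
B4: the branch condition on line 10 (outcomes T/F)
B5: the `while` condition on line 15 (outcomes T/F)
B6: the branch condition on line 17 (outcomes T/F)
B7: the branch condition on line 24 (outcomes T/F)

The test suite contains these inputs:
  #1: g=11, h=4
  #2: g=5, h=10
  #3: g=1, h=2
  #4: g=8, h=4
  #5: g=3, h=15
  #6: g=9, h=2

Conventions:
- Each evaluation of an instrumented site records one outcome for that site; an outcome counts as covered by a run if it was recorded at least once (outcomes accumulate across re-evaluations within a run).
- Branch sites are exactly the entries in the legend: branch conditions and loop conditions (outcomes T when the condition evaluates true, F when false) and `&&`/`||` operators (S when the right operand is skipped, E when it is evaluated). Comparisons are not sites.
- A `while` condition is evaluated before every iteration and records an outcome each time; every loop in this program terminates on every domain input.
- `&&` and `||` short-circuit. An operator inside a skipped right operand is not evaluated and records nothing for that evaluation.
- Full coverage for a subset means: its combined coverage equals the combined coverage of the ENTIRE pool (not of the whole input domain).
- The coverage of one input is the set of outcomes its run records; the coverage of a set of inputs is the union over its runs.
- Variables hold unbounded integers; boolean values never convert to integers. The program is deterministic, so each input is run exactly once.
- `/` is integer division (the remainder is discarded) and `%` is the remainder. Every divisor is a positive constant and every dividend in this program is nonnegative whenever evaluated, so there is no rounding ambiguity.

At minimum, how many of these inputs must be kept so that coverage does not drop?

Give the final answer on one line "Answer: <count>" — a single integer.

input #1 (g=11, h=4): events B2->E, B1->T, B3->T, B4->F, B3->T, B4->F, B3->T, B4->F, B3->T, B4->F, B3->T, B4->F, B3->T, B4->F, ...; covers B1=T, B2=E, B3=T, B3=F, B4=F, B5=T, B5=F, B6=F, B7=F
input #2 (g=5, h=10): events B2->E, B1->T, B3->T, B4->F, B3->T, B4->F, B3->T, B4->F, B3->T, B4->F, B3->T, B4->F, B3->T, B4->F, ...; covers B1=T, B2=E, B3=T, B3=F, B4=F, B5=T, B5=F, B6=F, B7=T
input #3 (g=1, h=2): events B2->E, B1->T, B3->T, B4->T, B3->T, B4->T, B3->T, B4->T, B3->T, B4->F, B3->T, B4->F, B3->T, B4->F, ...; covers B1=T, B2=E, B3=T, B3=F, B4=T, B4=F, B5=T, B5=F, B6=F, B7=F
input #4 (g=8, h=4): events B2->E, B1->T, B3->T, B4->F, B3->T, B4->F, B3->T, B4->F, B3->T, B4->F, B3->T, B4->F, B3->T, B4->F, ...; covers B1=T, B2=E, B3=T, B3=F, B4=F, B5=T, B5=F, B6=F, B7=F
input #5 (g=3, h=15): events B2->E, B1->T, B3->T, B4->T, B3->T, B4->F, B3->T, B4->F, B3->F, B5->T, B6->T, B5->F, B7->T; covers B1=T, B2=E, B3=T, B3=F, B4=T, B4=F, B5=T, B5=F, B6=T, B7=T
input #6 (g=9, h=2): events B2->E, B1->T, B3->T, B4->F, B3->T, B4->F, B3->T, B4->F, B3->T, B4->F, B3->T, B4->F, B3->T, B4->F, ...; covers B1=T, B2=E, B3=T, B3=F, B4=F, B5=T, B5=F, B6=F, B7=F
union over all inputs: B1=T, B2=E, B3=T, B3=F, B4=T, B4=F, B5=T, B5=F, B6=T, B6=F, B7=T, B7=F (12 outcomes)
size 1 is not enough: best union over all size-1 subsets is 10/12
inputs {1, 5} (size 2) cover everything; no size-2 subset with a lexicographically smaller index list covers all 12

Answer: 2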